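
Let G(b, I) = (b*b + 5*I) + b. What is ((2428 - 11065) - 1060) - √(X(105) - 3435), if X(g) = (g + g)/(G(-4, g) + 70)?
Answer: -9697 - I*√1265494845/607 ≈ -9697.0 - 58.606*I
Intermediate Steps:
G(b, I) = b + b² + 5*I (G(b, I) = (b² + 5*I) + b = b + b² + 5*I)
X(g) = 2*g/(82 + 5*g) (X(g) = (g + g)/((-4 + (-4)² + 5*g) + 70) = (2*g)/((-4 + 16 + 5*g) + 70) = (2*g)/((12 + 5*g) + 70) = (2*g)/(82 + 5*g) = 2*g/(82 + 5*g))
((2428 - 11065) - 1060) - √(X(105) - 3435) = ((2428 - 11065) - 1060) - √(2*105/(82 + 5*105) - 3435) = (-8637 - 1060) - √(2*105/(82 + 525) - 3435) = -9697 - √(2*105/607 - 3435) = -9697 - √(2*105*(1/607) - 3435) = -9697 - √(210/607 - 3435) = -9697 - √(-2084835/607) = -9697 - I*√1265494845/607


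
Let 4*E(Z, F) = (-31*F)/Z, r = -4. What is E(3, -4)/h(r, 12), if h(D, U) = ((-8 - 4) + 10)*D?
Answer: 31/24 ≈ 1.2917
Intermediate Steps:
E(Z, F) = -31*F/(4*Z) (E(Z, F) = ((-31*F)/Z)/4 = (-31*F/Z)/4 = -31*F/(4*Z))
h(D, U) = -2*D (h(D, U) = (-12 + 10)*D = -2*D)
E(3, -4)/h(r, 12) = (-31/4*(-4)/3)/((-2*(-4))) = -31/4*(-4)*⅓/8 = (31/3)*(⅛) = 31/24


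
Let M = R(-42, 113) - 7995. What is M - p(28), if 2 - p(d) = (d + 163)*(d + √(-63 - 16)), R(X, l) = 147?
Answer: -2502 + 191*I*√79 ≈ -2502.0 + 1697.6*I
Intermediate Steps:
M = -7848 (M = 147 - 7995 = -7848)
p(d) = 2 - (163 + d)*(d + I*√79) (p(d) = 2 - (d + 163)*(d + √(-63 - 16)) = 2 - (163 + d)*(d + √(-79)) = 2 - (163 + d)*(d + I*√79))
M - p(28) = -7848 - (2 - 1*28² - 163*28 - 163*I*√79 - 1*I*28*√79) = -7848 - (2 - 1*784 - 4564 - 163*I*√79 - 28*I*√79) = -7848 - (2 - 784 - 4564 - 163*I*√79 - 28*I*√79) = -7848 - (-5346 - 191*I*√79) = -7848 + (5346 + 191*I*√79) = -2502 + 191*I*√79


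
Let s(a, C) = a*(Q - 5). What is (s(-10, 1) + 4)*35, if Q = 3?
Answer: 840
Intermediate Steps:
s(a, C) = -2*a (s(a, C) = a*(3 - 5) = a*(-2) = -2*a)
(s(-10, 1) + 4)*35 = (-2*(-10) + 4)*35 = (20 + 4)*35 = 24*35 = 840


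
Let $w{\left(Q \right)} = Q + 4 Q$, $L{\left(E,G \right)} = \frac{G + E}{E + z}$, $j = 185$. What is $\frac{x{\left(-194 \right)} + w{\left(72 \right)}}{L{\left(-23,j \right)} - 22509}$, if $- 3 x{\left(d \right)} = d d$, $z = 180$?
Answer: $\frac{441484}{815481} \approx 0.54138$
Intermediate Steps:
$L{\left(E,G \right)} = \frac{E + G}{180 + E}$ ($L{\left(E,G \right)} = \frac{G + E}{E + 180} = \frac{E + G}{180 + E}$)
$x{\left(d \right)} = - \frac{d^{2}}{3}$ ($x{\left(d \right)} = - \frac{d d}{3} = - \frac{d^{2}}{3}$)
$w{\left(Q \right)} = 5 Q$
$\frac{x{\left(-194 \right)} + w{\left(72 \right)}}{L{\left(-23,j \right)} - 22509} = \frac{- \frac{\left(-194\right)^{2}}{3} + 5 \cdot 72}{\frac{-23 + 185}{180 - 23} - 22509} = \frac{\left(- \frac{1}{3}\right) 37636 + 360}{\frac{1}{157} \cdot 162 - 22509} = \frac{- \frac{37636}{3} + 360}{\frac{1}{157} \cdot 162 - 22509} = - \frac{36556}{3 \left(\frac{162}{157} - 22509\right)} = - \frac{36556}{3 \left(- \frac{3533751}{157}\right)} = \left(- \frac{36556}{3}\right) \left(- \frac{157}{3533751}\right) = \frac{441484}{815481}$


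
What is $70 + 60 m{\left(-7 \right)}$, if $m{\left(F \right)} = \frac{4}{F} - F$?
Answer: $\frac{3190}{7} \approx 455.71$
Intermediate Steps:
$m{\left(F \right)} = - F + \frac{4}{F}$
$70 + 60 m{\left(-7 \right)} = 70 + 60 \left(\left(-1\right) \left(-7\right) + \frac{4}{-7}\right) = 70 + 60 \left(7 + 4 \left(- \frac{1}{7}\right)\right) = 70 + 60 \left(7 - \frac{4}{7}\right) = 70 + 60 \cdot \frac{45}{7} = 70 + \frac{2700}{7} = \frac{3190}{7}$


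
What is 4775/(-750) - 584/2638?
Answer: -260689/39570 ≈ -6.5880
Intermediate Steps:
4775/(-750) - 584/2638 = 4775*(-1/750) - 584*1/2638 = -191/30 - 292/1319 = -260689/39570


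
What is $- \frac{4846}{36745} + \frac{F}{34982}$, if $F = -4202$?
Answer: $- \frac{161962631}{642706795} \approx -0.252$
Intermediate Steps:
$- \frac{4846}{36745} + \frac{F}{34982} = - \frac{4846}{36745} - \frac{4202}{34982} = \left(-4846\right) \frac{1}{36745} - \frac{2101}{17491} = - \frac{4846}{36745} - \frac{2101}{17491} = - \frac{161962631}{642706795}$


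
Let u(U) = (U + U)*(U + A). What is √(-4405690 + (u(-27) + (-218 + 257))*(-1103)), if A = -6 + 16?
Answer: I*√5461261 ≈ 2336.9*I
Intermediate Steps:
A = 10
u(U) = 2*U*(10 + U) (u(U) = (U + U)*(U + 10) = (2*U)*(10 + U) = 2*U*(10 + U))
√(-4405690 + (u(-27) + (-218 + 257))*(-1103)) = √(-4405690 + (2*(-27)*(10 - 27) + (-218 + 257))*(-1103)) = √(-4405690 + (2*(-27)*(-17) + 39)*(-1103)) = √(-4405690 + (918 + 39)*(-1103)) = √(-4405690 + 957*(-1103)) = √(-4405690 - 1055571) = √(-5461261) = I*√5461261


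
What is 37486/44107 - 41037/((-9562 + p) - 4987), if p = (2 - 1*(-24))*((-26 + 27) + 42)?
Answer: 771164475/197467039 ≈ 3.9053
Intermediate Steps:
p = 1118 (p = (2 + 24)*(1 + 42) = 26*43 = 1118)
37486/44107 - 41037/((-9562 + p) - 4987) = 37486/44107 - 41037/((-9562 + 1118) - 4987) = 37486*(1/44107) - 41037/(-8444 - 4987) = 37486/44107 - 41037/(-13431) = 37486/44107 - 41037*(-1/13431) = 37486/44107 + 13679/4477 = 771164475/197467039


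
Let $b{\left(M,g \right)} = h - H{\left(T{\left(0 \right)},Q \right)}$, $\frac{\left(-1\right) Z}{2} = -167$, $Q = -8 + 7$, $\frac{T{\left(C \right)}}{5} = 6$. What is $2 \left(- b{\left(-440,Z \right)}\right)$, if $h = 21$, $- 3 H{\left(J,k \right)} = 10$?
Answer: $- \frac{146}{3} \approx -48.667$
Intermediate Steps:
$T{\left(C \right)} = 30$ ($T{\left(C \right)} = 5 \cdot 6 = 30$)
$Q = -1$
$H{\left(J,k \right)} = - \frac{10}{3}$ ($H{\left(J,k \right)} = \left(- \frac{1}{3}\right) 10 = - \frac{10}{3}$)
$Z = 334$ ($Z = \left(-2\right) \left(-167\right) = 334$)
$b{\left(M,g \right)} = \frac{73}{3}$ ($b{\left(M,g \right)} = 21 - - \frac{10}{3} = 21 + \frac{10}{3} = \frac{73}{3}$)
$2 \left(- b{\left(-440,Z \right)}\right) = 2 \left(\left(-1\right) \frac{73}{3}\right) = 2 \left(- \frac{73}{3}\right) = - \frac{146}{3}$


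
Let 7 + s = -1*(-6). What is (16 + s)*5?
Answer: 75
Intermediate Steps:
s = -1 (s = -7 - 1*(-6) = -7 + 6 = -1)
(16 + s)*5 = (16 - 1)*5 = 15*5 = 75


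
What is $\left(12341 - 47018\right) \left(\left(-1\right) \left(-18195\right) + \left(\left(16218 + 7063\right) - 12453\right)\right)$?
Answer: $-1006430571$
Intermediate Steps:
$\left(12341 - 47018\right) \left(\left(-1\right) \left(-18195\right) + \left(\left(16218 + 7063\right) - 12453\right)\right) = - 34677 \left(18195 + \left(23281 - 12453\right)\right) = - 34677 \left(18195 + 10828\right) = \left(-34677\right) 29023 = -1006430571$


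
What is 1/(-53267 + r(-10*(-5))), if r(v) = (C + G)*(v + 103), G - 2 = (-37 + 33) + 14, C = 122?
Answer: -1/32765 ≈ -3.0520e-5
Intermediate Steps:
G = 12 (G = 2 + ((-37 + 33) + 14) = 2 + (-4 + 14) = 2 + 10 = 12)
r(v) = 13802 + 134*v (r(v) = (122 + 12)*(v + 103) = 134*(103 + v) = 13802 + 134*v)
1/(-53267 + r(-10*(-5))) = 1/(-53267 + (13802 + 134*(-10*(-5)))) = 1/(-53267 + (13802 + 134*50)) = 1/(-53267 + (13802 + 6700)) = 1/(-53267 + 20502) = 1/(-32765) = -1/32765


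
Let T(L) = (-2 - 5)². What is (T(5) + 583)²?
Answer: 399424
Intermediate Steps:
T(L) = 49 (T(L) = (-7)² = 49)
(T(5) + 583)² = (49 + 583)² = 632² = 399424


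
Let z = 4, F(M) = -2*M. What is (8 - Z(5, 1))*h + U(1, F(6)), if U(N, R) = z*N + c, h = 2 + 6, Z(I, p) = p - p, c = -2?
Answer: 66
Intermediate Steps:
Z(I, p) = 0
h = 8
U(N, R) = -2 + 4*N (U(N, R) = 4*N - 2 = -2 + 4*N)
(8 - Z(5, 1))*h + U(1, F(6)) = (8 - 1*0)*8 + (-2 + 4*1) = (8 + 0)*8 + (-2 + 4) = 8*8 + 2 = 64 + 2 = 66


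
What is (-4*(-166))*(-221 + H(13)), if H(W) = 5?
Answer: -143424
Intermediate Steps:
(-4*(-166))*(-221 + H(13)) = (-4*(-166))*(-221 + 5) = 664*(-216) = -143424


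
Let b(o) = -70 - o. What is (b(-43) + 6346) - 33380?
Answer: -27061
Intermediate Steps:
(b(-43) + 6346) - 33380 = ((-70 - 1*(-43)) + 6346) - 33380 = ((-70 + 43) + 6346) - 33380 = (-27 + 6346) - 33380 = 6319 - 33380 = -27061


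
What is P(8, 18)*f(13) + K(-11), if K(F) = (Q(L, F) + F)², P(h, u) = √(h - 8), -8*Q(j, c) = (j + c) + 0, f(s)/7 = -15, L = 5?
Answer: 1681/16 ≈ 105.06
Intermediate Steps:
f(s) = -105 (f(s) = 7*(-15) = -105)
Q(j, c) = -c/8 - j/8 (Q(j, c) = -((j + c) + 0)/8 = -((c + j) + 0)/8 = -(c + j)/8 = -c/8 - j/8)
P(h, u) = √(-8 + h)
K(F) = (-5/8 + 7*F/8)² (K(F) = ((-F/8 - ⅛*5) + F)² = ((-F/8 - 5/8) + F)² = ((-5/8 - F/8) + F)² = (-5/8 + 7*F/8)²)
P(8, 18)*f(13) + K(-11) = √(-8 + 8)*(-105) + (-5 + 7*(-11))²/64 = √0*(-105) + (-5 - 77)²/64 = 0*(-105) + (1/64)*(-82)² = 0 + (1/64)*6724 = 0 + 1681/16 = 1681/16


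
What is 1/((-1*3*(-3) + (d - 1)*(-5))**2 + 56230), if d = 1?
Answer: 1/56311 ≈ 1.7759e-5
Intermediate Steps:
1/((-1*3*(-3) + (d - 1)*(-5))**2 + 56230) = 1/((-1*3*(-3) + (1 - 1)*(-5))**2 + 56230) = 1/((-3*(-3) + 0*(-5))**2 + 56230) = 1/((9 + 0)**2 + 56230) = 1/(9**2 + 56230) = 1/(81 + 56230) = 1/56311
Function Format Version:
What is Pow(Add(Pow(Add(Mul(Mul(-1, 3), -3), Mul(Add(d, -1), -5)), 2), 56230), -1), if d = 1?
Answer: Rational(1, 56311) ≈ 1.7759e-5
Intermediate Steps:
Pow(Add(Pow(Add(Mul(Mul(-1, 3), -3), Mul(Add(d, -1), -5)), 2), 56230), -1) = Pow(Add(Pow(Add(Mul(Mul(-1, 3), -3), Mul(Add(1, -1), -5)), 2), 56230), -1) = Pow(Add(Pow(Add(Mul(-3, -3), Mul(0, -5)), 2), 56230), -1) = Pow(Add(Pow(Add(9, 0), 2), 56230), -1) = Pow(Add(Pow(9, 2), 56230), -1) = Pow(Add(81, 56230), -1) = Pow(56311, -1) = Rational(1, 56311)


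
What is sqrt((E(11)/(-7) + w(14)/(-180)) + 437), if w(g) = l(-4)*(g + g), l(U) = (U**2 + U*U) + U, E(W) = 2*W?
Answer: sqrt(4735255)/105 ≈ 20.724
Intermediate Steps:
l(U) = U + 2*U**2 (l(U) = (U**2 + U**2) + U = 2*U**2 + U = U + 2*U**2)
w(g) = 56*g (w(g) = (-4*(1 + 2*(-4)))*(g + g) = (-4*(1 - 8))*(2*g) = (-4*(-7))*(2*g) = 28*(2*g) = 56*g)
sqrt((E(11)/(-7) + w(14)/(-180)) + 437) = sqrt(((2*11)/(-7) + (56*14)/(-180)) + 437) = sqrt((22*(-1/7) + 784*(-1/180)) + 437) = sqrt((-22/7 - 196/45) + 437) = sqrt(-2362/315 + 437) = sqrt(135293/315) = sqrt(4735255)/105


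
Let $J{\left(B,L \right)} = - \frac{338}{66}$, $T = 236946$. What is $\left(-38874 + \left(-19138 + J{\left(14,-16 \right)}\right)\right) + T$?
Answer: $\frac{5904653}{33} \approx 1.7893 \cdot 10^{5}$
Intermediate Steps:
$J{\left(B,L \right)} = - \frac{169}{33}$ ($J{\left(B,L \right)} = \left(-338\right) \frac{1}{66} = - \frac{169}{33}$)
$\left(-38874 + \left(-19138 + J{\left(14,-16 \right)}\right)\right) + T = \left(-38874 - \frac{631723}{33}\right) + 236946 = - \frac{1914565}{33} + 236946 = \frac{5904653}{33}$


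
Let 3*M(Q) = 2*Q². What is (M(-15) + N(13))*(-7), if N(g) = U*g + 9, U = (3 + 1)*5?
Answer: -2933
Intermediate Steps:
U = 20 (U = 4*5 = 20)
M(Q) = 2*Q²/3 (M(Q) = (2*Q²)/3 = 2*Q²/3)
N(g) = 9 + 20*g (N(g) = 20*g + 9 = 9 + 20*g)
(M(-15) + N(13))*(-7) = ((⅔)*(-15)² + (9 + 20*13))*(-7) = ((⅔)*225 + (9 + 260))*(-7) = (150 + 269)*(-7) = 419*(-7) = -2933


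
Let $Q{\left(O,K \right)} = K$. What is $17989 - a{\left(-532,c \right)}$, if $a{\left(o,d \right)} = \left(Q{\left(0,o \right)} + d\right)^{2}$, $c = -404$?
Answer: $-858107$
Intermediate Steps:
$a{\left(o,d \right)} = \left(d + o\right)^{2}$ ($a{\left(o,d \right)} = \left(o + d\right)^{2} = \left(d + o\right)^{2}$)
$17989 - a{\left(-532,c \right)} = 17989 - \left(-404 - 532\right)^{2} = 17989 - \left(-936\right)^{2} = 17989 - 876096 = -858107$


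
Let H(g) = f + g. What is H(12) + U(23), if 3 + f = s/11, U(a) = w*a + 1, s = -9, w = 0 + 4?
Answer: 1113/11 ≈ 101.18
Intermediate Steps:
w = 4
U(a) = 1 + 4*a (U(a) = 4*a + 1 = 1 + 4*a)
f = -42/11 (f = -3 - 9/11 = -42/11 ≈ -3.8182)
H(g) = -42/11 + g
H(12) + U(23) = (-42/11 + 12) + (1 + 4*23) = 90/11 + (1 + 92) = 90/11 + 93 = 1113/11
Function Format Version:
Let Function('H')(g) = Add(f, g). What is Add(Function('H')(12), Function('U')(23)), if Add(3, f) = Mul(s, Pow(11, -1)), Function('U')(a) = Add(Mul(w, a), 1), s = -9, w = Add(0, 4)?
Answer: Rational(1113, 11) ≈ 101.18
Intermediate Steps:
w = 4
Function('U')(a) = Add(1, Mul(4, a)) (Function('U')(a) = Add(Mul(4, a), 1) = Add(1, Mul(4, a)))
f = Rational(-42, 11) (f = Add(-3, Mul(-9, Pow(11, -1))) = Add(-3, Mul(-9, Rational(1, 11))) = Add(-3, Rational(-9, 11)) = Rational(-42, 11) ≈ -3.8182)
Function('H')(g) = Add(Rational(-42, 11), g)
Add(Function('H')(12), Function('U')(23)) = Add(Add(Rational(-42, 11), 12), Add(1, Mul(4, 23))) = Add(Rational(90, 11), Add(1, 92)) = Add(Rational(90, 11), 93) = Rational(1113, 11)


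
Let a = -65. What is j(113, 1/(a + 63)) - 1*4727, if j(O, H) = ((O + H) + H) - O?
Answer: -4728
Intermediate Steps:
j(O, H) = 2*H (j(O, H) = ((H + O) + H) - O = (O + 2*H) - O = 2*H)
j(113, 1/(a + 63)) - 1*4727 = 2/(-65 + 63) - 1*4727 = 2/(-2) - 4727 = 2*(-1/2) - 4727 = -1 - 4727 = -4728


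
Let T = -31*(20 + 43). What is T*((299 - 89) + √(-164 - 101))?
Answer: -410130 - 1953*I*√265 ≈ -4.1013e+5 - 31793.0*I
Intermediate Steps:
T = -1953 (T = -31*63 = -1953)
T*((299 - 89) + √(-164 - 101)) = -1953*((299 - 89) + √(-164 - 101)) = -1953*(210 + √(-265)) = -1953*(210 + I*√265) = -410130 - 1953*I*√265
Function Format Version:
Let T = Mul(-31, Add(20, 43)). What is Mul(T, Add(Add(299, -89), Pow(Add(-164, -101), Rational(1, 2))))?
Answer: Add(-410130, Mul(-1953, I, Pow(265, Rational(1, 2)))) ≈ Add(-4.1013e+5, Mul(-31793., I))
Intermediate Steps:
T = -1953 (T = Mul(-31, 63) = -1953)
Mul(T, Add(Add(299, -89), Pow(Add(-164, -101), Rational(1, 2)))) = Mul(-1953, Add(Add(299, -89), Pow(Add(-164, -101), Rational(1, 2)))) = Mul(-1953, Add(210, Pow(-265, Rational(1, 2)))) = Mul(-1953, Add(210, Mul(I, Pow(265, Rational(1, 2))))) = Add(-410130, Mul(-1953, I, Pow(265, Rational(1, 2))))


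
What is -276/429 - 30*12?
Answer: -51572/143 ≈ -360.64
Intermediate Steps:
-276/429 - 30*12 = -276*1/429 - 360 = -92/143 - 360 = -51572/143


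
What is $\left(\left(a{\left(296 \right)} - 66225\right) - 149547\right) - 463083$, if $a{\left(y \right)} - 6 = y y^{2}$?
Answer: $25255487$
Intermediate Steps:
$a{\left(y \right)} = 6 + y^{3}$ ($a{\left(y \right)} = 6 + y y^{2} = 6 + y^{3}$)
$\left(\left(a{\left(296 \right)} - 66225\right) - 149547\right) - 463083 = \left(\left(\left(6 + 296^{3}\right) - 66225\right) - 149547\right) - 463083 = \left(\left(\left(6 + 25934336\right) - 66225\right) - 149547\right) - 463083 = \left(\left(25934342 - 66225\right) - 149547\right) - 463083 = \left(25868117 - 149547\right) - 463083 = 25718570 - 463083 = 25255487$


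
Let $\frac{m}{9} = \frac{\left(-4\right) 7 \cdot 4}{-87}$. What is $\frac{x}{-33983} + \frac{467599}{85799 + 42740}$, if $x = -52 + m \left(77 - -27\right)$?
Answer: $\frac{456524257689}{126676084273} \approx 3.6039$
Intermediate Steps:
$m = \frac{336}{29}$ ($m = 9 \frac{\left(-4\right) 7 \cdot 4}{-87} = 9 \left(-28\right) 4 \left(- \frac{1}{87}\right) = 9 \left(\left(-112\right) \left(- \frac{1}{87}\right)\right) = 9 \cdot \frac{112}{87} = \frac{336}{29} \approx 11.586$)
$x = \frac{33436}{29}$ ($x = -52 + \frac{336 \left(77 - -27\right)}{29} = -52 + \frac{336 \left(77 + 27\right)}{29} = -52 + \frac{336}{29} \cdot 104 = -52 + \frac{34944}{29} = \frac{33436}{29} \approx 1153.0$)
$\frac{x}{-33983} + \frac{467599}{85799 + 42740} = \frac{33436}{29 \left(-33983\right)} + \frac{467599}{85799 + 42740} = \frac{33436}{29} \left(- \frac{1}{33983}\right) + \frac{467599}{128539} = - \frac{33436}{985507} + 467599 \cdot \frac{1}{128539} = - \frac{33436}{985507} + \frac{467599}{128539} = \frac{456524257689}{126676084273}$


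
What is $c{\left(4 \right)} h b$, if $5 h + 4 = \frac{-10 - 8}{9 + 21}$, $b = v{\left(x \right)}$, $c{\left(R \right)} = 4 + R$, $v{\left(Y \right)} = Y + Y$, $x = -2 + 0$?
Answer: $\frac{736}{25} \approx 29.44$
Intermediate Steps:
$x = -2$
$v{\left(Y \right)} = 2 Y$
$b = -4$ ($b = 2 \left(-2\right) = -4$)
$h = - \frac{23}{25}$ ($h = - \frac{4}{5} + \frac{\left(-10 - 8\right) \frac{1}{9 + 21}}{5} = - \frac{4}{5} + \frac{\left(-18\right) \frac{1}{30}}{5} = - \frac{4}{5} + \frac{1}{5} \left(- \frac{3}{5}\right) = - \frac{4}{5} - \frac{3}{25} = - \frac{23}{25} \approx -0.92$)
$c{\left(4 \right)} h b = \left(4 + 4\right) \left(- \frac{23}{25}\right) \left(-4\right) = 8 \left(- \frac{23}{25}\right) \left(-4\right) = \left(- \frac{184}{25}\right) \left(-4\right) = \frac{736}{25}$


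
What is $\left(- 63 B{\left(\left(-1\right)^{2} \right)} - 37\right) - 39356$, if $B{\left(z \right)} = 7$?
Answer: $-39834$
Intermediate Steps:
$\left(- 63 B{\left(\left(-1\right)^{2} \right)} - 37\right) - 39356 = \left(\left(-63\right) 7 - 37\right) - 39356 = \left(-441 + \left(-40 + 3\right)\right) - 39356 = \left(-441 - 37\right) - 39356 = -478 - 39356 = -39834$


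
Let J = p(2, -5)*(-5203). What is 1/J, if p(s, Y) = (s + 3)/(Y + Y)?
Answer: 2/5203 ≈ 0.00038439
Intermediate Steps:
p(s, Y) = (3 + s)/(2*Y) (p(s, Y) = (3 + s)/((2*Y)) = (3 + s)*(1/(2*Y)) = (3 + s)/(2*Y))
J = 5203/2 (J = ((1/2)*(3 + 2)/(-5))*(-5203) = ((1/2)*(-1/5)*5)*(-5203) = -1/2*(-5203) = 5203/2 ≈ 2601.5)
1/J = 1/(5203/2) = 2/5203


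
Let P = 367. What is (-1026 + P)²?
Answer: 434281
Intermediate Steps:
(-1026 + P)² = (-1026 + 367)² = (-659)² = 434281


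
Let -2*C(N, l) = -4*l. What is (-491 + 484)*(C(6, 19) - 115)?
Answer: 539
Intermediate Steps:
C(N, l) = 2*l (C(N, l) = -(-2)*l = 2*l)
(-491 + 484)*(C(6, 19) - 115) = (-491 + 484)*(2*19 - 115) = -7*(38 - 115) = -7*(-77) = 539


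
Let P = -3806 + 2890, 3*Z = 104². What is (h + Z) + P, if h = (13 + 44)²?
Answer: 17815/3 ≈ 5938.3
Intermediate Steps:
Z = 10816/3 (Z = (⅓)*104² = (⅓)*10816 = 10816/3 ≈ 3605.3)
P = -916
h = 3249 (h = 57² = 3249)
(h + Z) + P = (3249 + 10816/3) - 916 = 20563/3 - 916 = 17815/3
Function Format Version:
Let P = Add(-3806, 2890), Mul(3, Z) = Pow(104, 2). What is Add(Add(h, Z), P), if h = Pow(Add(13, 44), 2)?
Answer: Rational(17815, 3) ≈ 5938.3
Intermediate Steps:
Z = Rational(10816, 3) (Z = Mul(Rational(1, 3), Pow(104, 2)) = Mul(Rational(1, 3), 10816) = Rational(10816, 3) ≈ 3605.3)
P = -916
h = 3249 (h = Pow(57, 2) = 3249)
Add(Add(h, Z), P) = Add(Add(3249, Rational(10816, 3)), -916) = Add(Rational(20563, 3), -916) = Rational(17815, 3)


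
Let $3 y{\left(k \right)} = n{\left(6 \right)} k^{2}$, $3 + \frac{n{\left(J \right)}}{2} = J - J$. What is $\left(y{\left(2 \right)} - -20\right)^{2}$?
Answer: $144$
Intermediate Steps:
$n{\left(J \right)} = -6$ ($n{\left(J \right)} = -6 + 2 \left(J - J\right) = -6 + 2 \cdot 0 = -6 + 0 = -6$)
$y{\left(k \right)} = - 2 k^{2}$ ($y{\left(k \right)} = \frac{\left(-6\right) k^{2}}{3} = - 2 k^{2}$)
$\left(y{\left(2 \right)} - -20\right)^{2} = \left(- 2 \cdot 2^{2} - -20\right)^{2} = \left(\left(-2\right) 4 + 20\right)^{2} = \left(-8 + 20\right)^{2} = 12^{2} = 144$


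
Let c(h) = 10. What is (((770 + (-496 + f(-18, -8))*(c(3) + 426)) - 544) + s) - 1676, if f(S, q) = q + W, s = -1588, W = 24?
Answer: -212318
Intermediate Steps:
f(S, q) = 24 + q (f(S, q) = q + 24 = 24 + q)
(((770 + (-496 + f(-18, -8))*(c(3) + 426)) - 544) + s) - 1676 = (((770 + (-496 + (24 - 8))*(10 + 426)) - 544) - 1588) - 1676 = (((770 + (-496 + 16)*436) - 544) - 1588) - 1676 = (((770 - 480*436) - 544) - 1588) - 1676 = (((770 - 209280) - 544) - 1588) - 1676 = ((-208510 - 544) - 1588) - 1676 = (-209054 - 1588) - 1676 = -210642 - 1676 = -212318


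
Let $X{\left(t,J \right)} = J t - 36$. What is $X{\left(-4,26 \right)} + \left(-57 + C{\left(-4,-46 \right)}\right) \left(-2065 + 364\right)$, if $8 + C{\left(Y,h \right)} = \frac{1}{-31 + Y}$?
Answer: $\frac{552368}{5} \approx 1.1047 \cdot 10^{5}$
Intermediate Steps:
$C{\left(Y,h \right)} = -8 + \frac{1}{-31 + Y}$
$X{\left(t,J \right)} = -36 + J t$
$X{\left(-4,26 \right)} + \left(-57 + C{\left(-4,-46 \right)}\right) \left(-2065 + 364\right) = \left(-36 + 26 \left(-4\right)\right) + \left(-57 + \frac{249 - -32}{-31 - 4}\right) \left(-2065 + 364\right) = \left(-36 - 104\right) + \left(-57 + \frac{249 + 32}{-35}\right) \left(-1701\right) = -140 + \left(-57 - \frac{281}{35}\right) \left(-1701\right) = -140 - - \frac{553068}{5} = -140 + \frac{553068}{5} = \frac{552368}{5}$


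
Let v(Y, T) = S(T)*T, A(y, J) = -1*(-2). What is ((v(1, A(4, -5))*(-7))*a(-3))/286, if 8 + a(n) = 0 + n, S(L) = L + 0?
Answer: 14/13 ≈ 1.0769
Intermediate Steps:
S(L) = L
A(y, J) = 2
a(n) = -8 + n (a(n) = -8 + (0 + n) = -8 + n)
v(Y, T) = T**2 (v(Y, T) = T*T = T**2)
((v(1, A(4, -5))*(-7))*a(-3))/286 = ((2**2*(-7))*(-8 - 3))/286 = ((4*(-7))*(-11))*(1/286) = -28*(-11)*(1/286) = 308*(1/286) = 14/13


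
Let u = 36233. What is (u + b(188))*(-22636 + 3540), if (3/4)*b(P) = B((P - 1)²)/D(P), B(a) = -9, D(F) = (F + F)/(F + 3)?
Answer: -32514081292/47 ≈ -6.9179e+8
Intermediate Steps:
D(F) = 2*F/(3 + F) (D(F) = (2*F)/(3 + F) = 2*F/(3 + F))
b(P) = -6*(3 + P)/P (b(P) = 4*(-9*(3 + P)/(2*P))/3 = -6*(3 + P)/P)
(u + b(188))*(-22636 + 3540) = (36233 + (-6 - 18/188))*(-22636 + 3540) = (36233 + (-6 - 18*1/188))*(-19096) = (36233 + (-6 - 9/94))*(-19096) = (36233 - 573/94)*(-19096) = (3405329/94)*(-19096) = -32514081292/47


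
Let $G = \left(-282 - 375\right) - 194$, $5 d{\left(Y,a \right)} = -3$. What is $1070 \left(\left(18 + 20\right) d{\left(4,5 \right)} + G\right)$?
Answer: $-934966$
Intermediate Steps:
$d{\left(Y,a \right)} = - \frac{3}{5}$ ($d{\left(Y,a \right)} = \frac{1}{5} \left(-3\right) = - \frac{3}{5}$)
$G = -851$ ($G = -657 - 194 = -851$)
$1070 \left(\left(18 + 20\right) d{\left(4,5 \right)} + G\right) = 1070 \left(\left(18 + 20\right) \left(- \frac{3}{5}\right) - 851\right) = 1070 \left(38 \left(- \frac{3}{5}\right) - 851\right) = 1070 \left(- \frac{114}{5} - 851\right) = 1070 \left(- \frac{4369}{5}\right) = -934966$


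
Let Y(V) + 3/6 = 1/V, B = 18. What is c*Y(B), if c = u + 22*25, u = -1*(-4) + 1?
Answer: -740/3 ≈ -246.67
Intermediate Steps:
u = 5 (u = 4 + 1 = 5)
c = 555 (c = 5 + 22*25 = 5 + 550 = 555)
Y(V) = -½ + 1/V
c*Y(B) = 555*((½)*(2 - 1*18)/18) = 555*((½)*(1/18)*(2 - 18)) = 555*((½)*(1/18)*(-16)) = 555*(-4/9) = -740/3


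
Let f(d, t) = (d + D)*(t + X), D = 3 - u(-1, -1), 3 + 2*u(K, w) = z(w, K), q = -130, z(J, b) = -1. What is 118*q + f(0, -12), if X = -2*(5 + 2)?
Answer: -15470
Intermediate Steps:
u(K, w) = -2 (u(K, w) = -3/2 + (½)*(-1) = -3/2 - ½ = -2)
D = 5 (D = 3 - 1*(-2) = 3 + 2 = 5)
X = -14 (X = -2*7 = -14)
f(d, t) = (-14 + t)*(5 + d) (f(d, t) = (d + 5)*(t - 14) = (5 + d)*(-14 + t) = (-14 + t)*(5 + d))
118*q + f(0, -12) = 118*(-130) + (-70 - 14*0 + 5*(-12) + 0*(-12)) = -15340 + (-70 + 0 - 60 + 0) = -15340 - 130 = -15470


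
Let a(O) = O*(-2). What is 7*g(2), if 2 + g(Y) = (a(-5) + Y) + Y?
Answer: 84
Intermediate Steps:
a(O) = -2*O
g(Y) = 8 + 2*Y (g(Y) = -2 + ((-2*(-5) + Y) + Y) = -2 + ((10 + Y) + Y) = -2 + (10 + 2*Y) = 8 + 2*Y)
7*g(2) = 7*(8 + 2*2) = 7*(8 + 4) = 7*12 = 84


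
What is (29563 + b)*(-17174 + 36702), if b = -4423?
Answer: 490933920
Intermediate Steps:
(29563 + b)*(-17174 + 36702) = (29563 - 4423)*(-17174 + 36702) = 25140*19528 = 490933920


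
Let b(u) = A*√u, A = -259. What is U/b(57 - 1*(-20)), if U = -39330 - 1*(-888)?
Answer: 38442*√77/19943 ≈ 16.915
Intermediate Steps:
b(u) = -259*√u
U = -38442 (U = -39330 + 888 = -38442)
U/b(57 - 1*(-20)) = -38442*(-1/(259*√(57 - 1*(-20)))) = -38442*(-1/(259*√(57 + 20))) = -38442*(-√77/19943) = -(-38442)*√77/19943 = 38442*√77/19943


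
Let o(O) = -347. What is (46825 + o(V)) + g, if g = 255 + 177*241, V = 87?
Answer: 89390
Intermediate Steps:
g = 42912 (g = 255 + 42657 = 42912)
(46825 + o(V)) + g = (46825 - 347) + 42912 = 46478 + 42912 = 89390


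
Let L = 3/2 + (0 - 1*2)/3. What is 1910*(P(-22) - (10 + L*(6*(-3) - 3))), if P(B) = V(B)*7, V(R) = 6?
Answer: 94545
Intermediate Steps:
L = ⅚ (L = 3*(½) + (0 - 2)*(⅓) = 3/2 - 2*⅓ = 3/2 - ⅔ = ⅚ ≈ 0.83333)
P(B) = 42 (P(B) = 6*7 = 42)
1910*(P(-22) - (10 + L*(6*(-3) - 3))) = 1910*(42 - (10 + 5*(6*(-3) - 3)/6)) = 1910*(42 - (10 + 5*(-18 - 3)/6)) = 1910*(42 - (10 + (⅚)*(-21))) = 1910*(42 - (10 - 35/2)) = 1910*(42 - 1*(-15/2)) = 1910*(42 + 15/2) = 1910*(99/2) = 94545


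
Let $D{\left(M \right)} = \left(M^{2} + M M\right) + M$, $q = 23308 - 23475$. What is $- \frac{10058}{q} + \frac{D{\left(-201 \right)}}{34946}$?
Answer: $\frac{364947235}{5835982} \approx 62.534$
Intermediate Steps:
$q = -167$ ($q = 23308 - 23475 = -167$)
$D{\left(M \right)} = M + 2 M^{2}$ ($D{\left(M \right)} = \left(M^{2} + M^{2}\right) + M = 2 M^{2} + M = M + 2 M^{2}$)
$- \frac{10058}{q} + \frac{D{\left(-201 \right)}}{34946} = - \frac{10058}{-167} + \frac{\left(-201\right) \left(1 + 2 \left(-201\right)\right)}{34946} = \left(-10058\right) \left(- \frac{1}{167}\right) + - 201 \left(1 - 402\right) \frac{1}{34946} = \frac{10058}{167} + \left(-201\right) \left(-401\right) \frac{1}{34946} = \frac{10058}{167} + 80601 \cdot \frac{1}{34946} = \frac{10058}{167} + \frac{80601}{34946} = \frac{364947235}{5835982}$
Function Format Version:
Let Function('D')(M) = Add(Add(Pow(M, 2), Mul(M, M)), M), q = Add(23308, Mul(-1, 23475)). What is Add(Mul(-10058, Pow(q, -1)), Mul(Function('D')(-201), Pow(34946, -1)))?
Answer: Rational(364947235, 5835982) ≈ 62.534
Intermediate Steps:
q = -167 (q = Add(23308, -23475) = -167)
Function('D')(M) = Add(M, Mul(2, Pow(M, 2))) (Function('D')(M) = Add(Add(Pow(M, 2), Pow(M, 2)), M) = Add(Mul(2, Pow(M, 2)), M) = Add(M, Mul(2, Pow(M, 2))))
Add(Mul(-10058, Pow(q, -1)), Mul(Function('D')(-201), Pow(34946, -1))) = Add(Mul(-10058, Pow(-167, -1)), Mul(Mul(-201, Add(1, Mul(2, -201))), Pow(34946, -1))) = Add(Mul(-10058, Rational(-1, 167)), Mul(Mul(-201, Add(1, -402)), Rational(1, 34946))) = Add(Rational(10058, 167), Mul(Mul(-201, -401), Rational(1, 34946))) = Add(Rational(10058, 167), Mul(80601, Rational(1, 34946))) = Add(Rational(10058, 167), Rational(80601, 34946)) = Rational(364947235, 5835982)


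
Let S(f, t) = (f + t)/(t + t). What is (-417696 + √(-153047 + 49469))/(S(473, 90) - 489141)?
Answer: 75185280/88044817 - 180*I*√103578/88044817 ≈ 0.85394 - 0.00065796*I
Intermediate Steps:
S(f, t) = (f + t)/(2*t) (S(f, t) = (f + t)/((2*t)) = (f + t)*(1/(2*t)) = (f + t)/(2*t))
(-417696 + √(-153047 + 49469))/(S(473, 90) - 489141) = (-417696 + √(-153047 + 49469))/((½)*(473 + 90)/90 - 489141) = (-417696 + √(-103578))/((½)*(1/90)*563 - 489141) = (-417696 + I*√103578)/(563/180 - 489141) = (-417696 + I*√103578)/(-88044817/180) = (-417696 + I*√103578)*(-180/88044817) = 75185280/88044817 - 180*I*√103578/88044817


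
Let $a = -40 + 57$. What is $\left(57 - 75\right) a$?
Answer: $-306$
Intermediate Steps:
$a = 17$
$\left(57 - 75\right) a = \left(57 - 75\right) 17 = \left(-18\right) 17 = -306$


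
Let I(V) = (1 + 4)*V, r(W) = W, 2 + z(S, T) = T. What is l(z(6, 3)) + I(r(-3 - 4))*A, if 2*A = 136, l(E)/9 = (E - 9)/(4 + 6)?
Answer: -11936/5 ≈ -2387.2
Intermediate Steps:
z(S, T) = -2 + T
l(E) = -81/10 + 9*E/10 (l(E) = 9*((E - 9)/(4 + 6)) = 9*((-9 + E)/10) = 9*((-9 + E)*(⅒)) = 9*(-9/10 + E/10) = -81/10 + 9*E/10)
I(V) = 5*V
A = 68 (A = (½)*136 = 68)
l(z(6, 3)) + I(r(-3 - 4))*A = (-81/10 + 9*(-2 + 3)/10) + (5*(-3 - 4))*68 = (-81/10 + (9/10)*1) + (5*(-7))*68 = (-81/10 + 9/10) - 35*68 = -36/5 - 2380 = -11936/5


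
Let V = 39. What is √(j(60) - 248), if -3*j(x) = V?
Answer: 3*I*√29 ≈ 16.155*I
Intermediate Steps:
j(x) = -13 (j(x) = -⅓*39 = -13)
√(j(60) - 248) = √(-13 - 248) = √(-261) = 3*I*√29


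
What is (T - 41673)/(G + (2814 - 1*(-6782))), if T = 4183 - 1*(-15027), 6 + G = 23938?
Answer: -22463/33528 ≈ -0.66998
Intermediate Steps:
G = 23932 (G = -6 + 23938 = 23932)
T = 19210 (T = 4183 + 15027 = 19210)
(T - 41673)/(G + (2814 - 1*(-6782))) = (19210 - 41673)/(23932 + (2814 - 1*(-6782))) = -22463/(23932 + (2814 + 6782)) = -22463/(23932 + 9596) = -22463/33528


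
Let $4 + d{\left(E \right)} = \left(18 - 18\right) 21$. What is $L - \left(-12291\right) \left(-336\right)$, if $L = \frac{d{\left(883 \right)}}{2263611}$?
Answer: $- \frac{9348206381140}{2263611} \approx -4.1298 \cdot 10^{6}$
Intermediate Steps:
$d{\left(E \right)} = -4$ ($d{\left(E \right)} = -4 + \left(18 - 18\right) 21 = -4 + 0 \cdot 21 = -4 + 0 = -4$)
$L = - \frac{4}{2263611} \approx -1.7671 \cdot 10^{-6}$
$L - \left(-12291\right) \left(-336\right) = - \frac{4}{2263611} - \left(-12291\right) \left(-336\right) = - \frac{4}{2263611} - 4129776 = - \frac{9348206381140}{2263611}$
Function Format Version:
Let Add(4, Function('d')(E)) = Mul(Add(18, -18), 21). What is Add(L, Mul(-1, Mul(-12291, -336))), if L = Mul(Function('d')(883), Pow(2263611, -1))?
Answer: Rational(-9348206381140, 2263611) ≈ -4.1298e+6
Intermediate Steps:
Function('d')(E) = -4 (Function('d')(E) = Add(-4, Mul(Add(18, -18), 21)) = Add(-4, Mul(0, 21)) = Add(-4, 0) = -4)
L = Rational(-4, 2263611) (L = Mul(-4, Pow(2263611, -1)) = Mul(-4, Rational(1, 2263611)) = Rational(-4, 2263611) ≈ -1.7671e-6)
Add(L, Mul(-1, Mul(-12291, -336))) = Add(Rational(-4, 2263611), Mul(-1, Mul(-12291, -336))) = Add(Rational(-4, 2263611), Mul(-1, 4129776)) = Add(Rational(-4, 2263611), -4129776) = Rational(-9348206381140, 2263611)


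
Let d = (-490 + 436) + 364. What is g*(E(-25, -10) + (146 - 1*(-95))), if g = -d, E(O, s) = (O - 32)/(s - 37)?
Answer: -3529040/47 ≈ -75086.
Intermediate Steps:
d = 310 (d = -54 + 364 = 310)
E(O, s) = (-32 + O)/(-37 + s)
g = -310 (g = -1*310 = -310)
g*(E(-25, -10) + (146 - 1*(-95))) = -310*((-32 - 25)/(-37 - 10) + (146 - 1*(-95))) = -310*(-57/(-47) + (146 + 95)) = -310*(-1/47*(-57) + 241) = -310*(57/47 + 241) = -310*11384/47 = -3529040/47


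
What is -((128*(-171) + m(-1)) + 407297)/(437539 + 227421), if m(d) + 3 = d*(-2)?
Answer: -3011/5195 ≈ -0.57960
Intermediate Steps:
m(d) = -3 - 2*d (m(d) = -3 + d*(-2) = -3 - 2*d)
-((128*(-171) + m(-1)) + 407297)/(437539 + 227421) = -((128*(-171) + (-3 - 2*(-1))) + 407297)/(437539 + 227421) = -((-21888 + (-3 + 2)) + 407297)/664960 = -((-21888 - 1) + 407297)/664960 = -(-21889 + 407297)/664960 = -385408/664960 = -1*3011/5195 = -3011/5195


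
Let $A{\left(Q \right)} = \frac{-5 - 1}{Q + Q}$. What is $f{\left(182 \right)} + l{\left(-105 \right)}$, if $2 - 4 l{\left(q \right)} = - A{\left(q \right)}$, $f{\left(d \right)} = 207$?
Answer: $\frac{29051}{140} \approx 207.51$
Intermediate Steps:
$A{\left(Q \right)} = - \frac{3}{Q}$ ($A{\left(Q \right)} = - \frac{6}{2 Q} = - 6 \frac{1}{2 Q} = - \frac{3}{Q}$)
$l{\left(q \right)} = \frac{1}{2} - \frac{3}{4 q}$ ($l{\left(q \right)} = \frac{1}{2} - \frac{\left(-1\right) \left(- \frac{3}{q}\right)}{4} = \frac{1}{2} - \frac{3 \frac{1}{q}}{4} = \frac{1}{2} - \frac{3}{4 q}$)
$f{\left(182 \right)} + l{\left(-105 \right)} = 207 + \frac{-3 + 2 \left(-105\right)}{4 \left(-105\right)} = 207 + \frac{1}{4} \left(- \frac{1}{105}\right) \left(-3 - 210\right) = 207 + \frac{1}{4} \left(- \frac{1}{105}\right) \left(-213\right) = 207 + \frac{71}{140} = \frac{29051}{140}$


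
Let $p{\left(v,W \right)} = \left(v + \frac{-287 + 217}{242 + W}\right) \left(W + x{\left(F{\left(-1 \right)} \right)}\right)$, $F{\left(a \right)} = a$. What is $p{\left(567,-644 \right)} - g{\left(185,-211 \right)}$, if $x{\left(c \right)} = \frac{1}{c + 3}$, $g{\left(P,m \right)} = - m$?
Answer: $- \frac{24467566}{67} \approx -3.6519 \cdot 10^{5}$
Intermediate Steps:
$x{\left(c \right)} = \frac{1}{3 + c}$
$p{\left(v,W \right)} = \left(\frac{1}{2} + W\right) \left(v - \frac{70}{242 + W}\right)$ ($p{\left(v,W \right)} = \left(v + \frac{-287 + 217}{242 + W}\right) \left(W + \frac{1}{3 - 1}\right) = \left(v - \frac{70}{242 + W}\right) \left(W + \frac{1}{2}\right) = \left(v - \frac{70}{242 + W}\right) \left(\frac{1}{2} + W\right) = \left(\frac{1}{2} + W\right) \left(v - \frac{70}{242 + W}\right)$)
$p{\left(567,-644 \right)} - g{\left(185,-211 \right)} = \frac{-35 - -45080 + 121 \cdot 567 + 567 \left(-644\right)^{2} + \frac{485}{2} \left(-644\right) 567}{242 - 644} - \left(-1\right) \left(-211\right) = \frac{-35 + 45080 + 68607 + 567 \cdot 414736 - 88548390}{-402} - 211 = - \frac{-35 + 45080 + 68607 + 235155312 - 88548390}{402} - 211 = \left(- \frac{1}{402}\right) 146720574 - 211 = - \frac{24453429}{67} - 211 = - \frac{24467566}{67}$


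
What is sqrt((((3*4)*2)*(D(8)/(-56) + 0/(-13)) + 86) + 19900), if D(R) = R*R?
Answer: sqrt(977970)/7 ≈ 141.27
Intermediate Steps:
D(R) = R**2
sqrt((((3*4)*2)*(D(8)/(-56) + 0/(-13)) + 86) + 19900) = sqrt((((3*4)*2)*(8**2/(-56) + 0/(-13)) + 86) + 19900) = sqrt(((12*2)*(64*(-1/56) + 0*(-1/13)) + 86) + 19900) = sqrt((24*(-8/7 + 0) + 86) + 19900) = sqrt((24*(-8/7) + 86) + 19900) = sqrt((-192/7 + 86) + 19900) = sqrt(410/7 + 19900) = sqrt(139710/7) = sqrt(977970)/7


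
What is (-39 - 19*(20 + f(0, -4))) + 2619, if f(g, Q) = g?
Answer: 2200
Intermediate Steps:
(-39 - 19*(20 + f(0, -4))) + 2619 = (-39 - 19*(20 + 0)) + 2619 = (-39 - 19*20) + 2619 = (-39 - 380) + 2619 = -419 + 2619 = 2200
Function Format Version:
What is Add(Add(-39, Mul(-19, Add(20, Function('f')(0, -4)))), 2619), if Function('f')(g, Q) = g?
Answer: 2200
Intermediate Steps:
Add(Add(-39, Mul(-19, Add(20, Function('f')(0, -4)))), 2619) = Add(Add(-39, Mul(-19, Add(20, 0))), 2619) = Add(Add(-39, Mul(-19, 20)), 2619) = Add(Add(-39, -380), 2619) = Add(-419, 2619) = 2200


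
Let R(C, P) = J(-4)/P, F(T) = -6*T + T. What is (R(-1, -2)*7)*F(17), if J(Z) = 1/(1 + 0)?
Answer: 595/2 ≈ 297.50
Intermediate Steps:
J(Z) = 1 (J(Z) = 1/1 = 1)
F(T) = -5*T
R(C, P) = 1/P
(R(-1, -2)*7)*F(17) = (7/(-2))*(-5*17) = -½*7*(-85) = -7/2*(-85) = 595/2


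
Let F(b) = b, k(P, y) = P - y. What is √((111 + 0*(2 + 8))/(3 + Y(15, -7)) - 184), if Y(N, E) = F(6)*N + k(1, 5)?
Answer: I*√1447585/89 ≈ 13.519*I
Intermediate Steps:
Y(N, E) = -4 + 6*N (Y(N, E) = 6*N + (1 - 1*5) = 6*N + (1 - 5) = 6*N - 4 = -4 + 6*N)
√((111 + 0*(2 + 8))/(3 + Y(15, -7)) - 184) = √((111 + 0*(2 + 8))/(3 + (-4 + 6*15)) - 184) = √((111 + 0*10)/(3 + (-4 + 90)) - 184) = √((111 + 0)/(3 + 86) - 184) = √(111/89 - 184) = √(-16265/89) = I*√1447585/89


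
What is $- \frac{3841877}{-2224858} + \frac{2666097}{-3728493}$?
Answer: $\frac{932524918015}{921707497666} \approx 1.0117$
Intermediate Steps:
$- \frac{3841877}{-2224858} + \frac{2666097}{-3728493} = \left(-3841877\right) \left(- \frac{1}{2224858}\right) + 2666097 \left(- \frac{1}{3728493}\right) = \frac{3841877}{2224858} - \frac{296233}{414277} = \frac{932524918015}{921707497666}$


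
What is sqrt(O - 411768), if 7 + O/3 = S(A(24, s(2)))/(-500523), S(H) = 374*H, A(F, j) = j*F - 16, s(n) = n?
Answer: I*sqrt(11462527361556797)/166841 ≈ 641.71*I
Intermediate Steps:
A(F, j) = -16 + F*j (A(F, j) = F*j - 16 = -16 + F*j)
O = -3515629/166841 (O = -21 + 3*((374*(-16 + 24*2))/(-500523)) = -21 + 3*((374*(-16 + 48))*(-1/500523)) = -21 + 3*((374*32)*(-1/500523)) = -21 + 3*(11968*(-1/500523)) = -21 + 3*(-11968/500523) = -21 - 11968/166841 = -3515629/166841 ≈ -21.072)
sqrt(O - 411768) = sqrt(-3515629/166841 - 411768) = sqrt(-68703300517/166841) = I*sqrt(11462527361556797)/166841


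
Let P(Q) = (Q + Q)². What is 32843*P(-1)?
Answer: 131372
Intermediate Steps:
P(Q) = 4*Q² (P(Q) = (2*Q)² = 4*Q²)
32843*P(-1) = 32843*(4*(-1)²) = 32843*(4*1) = 32843*4 = 131372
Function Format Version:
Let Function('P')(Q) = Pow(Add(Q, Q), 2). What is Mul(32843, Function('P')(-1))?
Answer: 131372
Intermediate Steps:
Function('P')(Q) = Mul(4, Pow(Q, 2)) (Function('P')(Q) = Pow(Mul(2, Q), 2) = Mul(4, Pow(Q, 2)))
Mul(32843, Function('P')(-1)) = Mul(32843, Mul(4, Pow(-1, 2))) = Mul(32843, Mul(4, 1)) = Mul(32843, 4) = 131372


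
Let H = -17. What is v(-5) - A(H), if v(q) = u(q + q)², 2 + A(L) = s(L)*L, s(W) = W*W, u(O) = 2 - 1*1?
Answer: 4916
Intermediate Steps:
u(O) = 1 (u(O) = 2 - 1 = 1)
s(W) = W²
A(L) = -2 + L³ (A(L) = -2 + L²*L = -2 + L³)
v(q) = 1 (v(q) = 1² = 1)
v(-5) - A(H) = 1 - (-2 + (-17)³) = 1 - (-2 - 4913) = 1 - 1*(-4915) = 1 + 4915 = 4916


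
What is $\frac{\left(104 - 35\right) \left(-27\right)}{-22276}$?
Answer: $\frac{1863}{22276} \approx 0.083633$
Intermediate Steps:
$\frac{\left(104 - 35\right) \left(-27\right)}{-22276} = 69 \left(-27\right) \left(- \frac{1}{22276}\right) = \left(-1863\right) \left(- \frac{1}{22276}\right) = \frac{1863}{22276}$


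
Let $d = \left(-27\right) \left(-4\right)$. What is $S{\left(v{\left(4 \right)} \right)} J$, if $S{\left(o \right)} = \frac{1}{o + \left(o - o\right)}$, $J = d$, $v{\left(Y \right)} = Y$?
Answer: $27$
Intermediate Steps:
$d = 108$
$J = 108$
$S{\left(o \right)} = \frac{1}{o}$ ($S{\left(o \right)} = \frac{1}{o + 0} = \frac{1}{o}$)
$S{\left(v{\left(4 \right)} \right)} J = \frac{1}{4} \cdot 108 = 27$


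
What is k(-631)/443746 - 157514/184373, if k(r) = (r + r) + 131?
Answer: -10014961901/11687825894 ≈ -0.85687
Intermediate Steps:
k(r) = 131 + 2*r (k(r) = 2*r + 131 = 131 + 2*r)
k(-631)/443746 - 157514/184373 = (131 + 2*(-631))/443746 - 157514/184373 = (131 - 1262)*(1/443746) - 157514*1/184373 = -1131*1/443746 - 22502/26339 = -1131/443746 - 22502/26339 = -10014961901/11687825894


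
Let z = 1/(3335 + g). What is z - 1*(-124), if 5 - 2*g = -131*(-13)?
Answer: 308265/2486 ≈ 124.00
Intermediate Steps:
g = -849 (g = 5/2 - (-131)*(-13)/2 = 5/2 - ½*1703 = 5/2 - 1703/2 = -849)
z = 1/2486 (z = 1/(3335 - 849) = 1/2486 ≈ 0.00040225)
z - 1*(-124) = 1/2486 - 1*(-124) = 1/2486 + 124 = 308265/2486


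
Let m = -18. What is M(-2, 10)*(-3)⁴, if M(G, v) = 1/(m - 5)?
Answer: -81/23 ≈ -3.5217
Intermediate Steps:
M(G, v) = -1/23 (M(G, v) = 1/(-18 - 5) = 1/(-23) = -1/23)
M(-2, 10)*(-3)⁴ = -1/23*(-3)⁴ = -1/23*81 = -81/23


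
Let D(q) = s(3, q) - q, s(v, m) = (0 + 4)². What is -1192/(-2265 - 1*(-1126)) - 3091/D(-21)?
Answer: -3476545/42143 ≈ -82.494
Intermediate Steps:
s(v, m) = 16 (s(v, m) = 4² = 16)
D(q) = 16 - q
-1192/(-2265 - 1*(-1126)) - 3091/D(-21) = -1192/(-2265 - 1*(-1126)) - 3091/(16 - 1*(-21)) = -1192/(-2265 + 1126) - 3091/(16 + 21) = -1192/(-1139) - 3091/37 = -1192*(-1/1139) - 3091*1/37 = 1192/1139 - 3091/37 = -3476545/42143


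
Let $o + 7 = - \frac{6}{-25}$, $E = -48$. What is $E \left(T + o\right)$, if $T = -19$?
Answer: $\frac{30912}{25} \approx 1236.5$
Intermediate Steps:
$o = - \frac{169}{25}$ ($o = -7 - \frac{6}{-25} = -7 - - \frac{6}{25} = -7 + \frac{6}{25} = - \frac{169}{25} \approx -6.76$)
$E \left(T + o\right) = - 48 \left(-19 - \frac{169}{25}\right) = \left(-48\right) \left(- \frac{644}{25}\right) = \frac{30912}{25}$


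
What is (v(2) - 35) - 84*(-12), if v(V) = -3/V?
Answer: 1943/2 ≈ 971.50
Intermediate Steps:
(v(2) - 35) - 84*(-12) = (-3/2 - 35) - 84*(-12) = (-3*½ - 35) + 1008 = (-3/2 - 35) + 1008 = -73/2 + 1008 = 1943/2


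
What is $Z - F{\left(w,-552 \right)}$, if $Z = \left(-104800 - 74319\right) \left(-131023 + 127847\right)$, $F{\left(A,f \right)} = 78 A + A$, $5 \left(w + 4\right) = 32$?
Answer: $\frac{2844408772}{5} \approx 5.6888 \cdot 10^{8}$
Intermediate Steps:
$w = \frac{12}{5}$ ($w = -4 + \frac{1}{5} \cdot 32 = -4 + \frac{32}{5} = \frac{12}{5} \approx 2.4$)
$F{\left(A,f \right)} = 79 A$
$Z = 568881944$ ($Z = \left(-179119\right) \left(-3176\right) = 568881944$)
$Z - F{\left(w,-552 \right)} = 568881944 - 79 \cdot \frac{12}{5} = 568881944 - \frac{948}{5} = \frac{2844408772}{5}$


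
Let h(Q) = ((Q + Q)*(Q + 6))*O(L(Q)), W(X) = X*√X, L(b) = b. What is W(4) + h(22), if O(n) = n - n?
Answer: 8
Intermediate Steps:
O(n) = 0
W(X) = X^(3/2)
h(Q) = 0 (h(Q) = ((Q + Q)*(Q + 6))*0 = ((2*Q)*(6 + Q))*0 = (2*Q*(6 + Q))*0 = 0)
W(4) + h(22) = 4^(3/2) + 0 = 8 + 0 = 8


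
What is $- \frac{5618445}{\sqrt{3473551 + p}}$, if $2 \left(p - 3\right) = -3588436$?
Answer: $- \frac{5618445 \sqrt{419834}}{839668} \approx -4335.6$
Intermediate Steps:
$p = -1794215$ ($p = 3 + \frac{1}{2} \left(-3588436\right) = 3 - 1794218 = -1794215$)
$- \frac{5618445}{\sqrt{3473551 + p}} = - \frac{5618445}{\sqrt{3473551 - 1794215}} = - \frac{5618445}{\sqrt{1679336}} = - \frac{5618445}{2 \sqrt{419834}} = - 5618445 \frac{\sqrt{419834}}{839668} = - \frac{5618445 \sqrt{419834}}{839668}$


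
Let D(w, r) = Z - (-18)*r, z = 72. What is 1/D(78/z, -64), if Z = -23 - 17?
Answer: -1/1192 ≈ -0.00083893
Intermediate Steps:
Z = -40
D(w, r) = -40 + 18*r (D(w, r) = -40 - (-18)*r = -40 + 18*r)
1/D(78/z, -64) = 1/(-40 + 18*(-64)) = 1/(-40 - 1152) = 1/(-1192) = -1/1192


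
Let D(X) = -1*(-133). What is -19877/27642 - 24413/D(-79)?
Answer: -677467787/3676386 ≈ -184.28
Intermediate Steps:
D(X) = 133
-19877/27642 - 24413/D(-79) = -19877/27642 - 24413/133 = -677467787/3676386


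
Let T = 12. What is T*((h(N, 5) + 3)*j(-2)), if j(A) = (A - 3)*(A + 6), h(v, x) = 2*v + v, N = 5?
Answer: -4320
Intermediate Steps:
h(v, x) = 3*v
j(A) = (-3 + A)*(6 + A)
T*((h(N, 5) + 3)*j(-2)) = 12*((3*5 + 3)*(-18 + (-2)² + 3*(-2))) = 12*((15 + 3)*(-18 + 4 - 6)) = 12*(18*(-20)) = 12*(-360) = -4320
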